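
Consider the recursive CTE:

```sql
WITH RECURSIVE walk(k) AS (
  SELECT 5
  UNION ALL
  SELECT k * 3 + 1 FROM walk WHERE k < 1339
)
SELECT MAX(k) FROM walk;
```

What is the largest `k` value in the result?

4009

Base: k=5.
Iteration 1: 5 < 1339 holds -> k = 5 * 3 + 1 = 16.
Iteration 2: 16 < 1339 holds -> k = 16 * 3 + 1 = 49.
Iteration 3: 49 < 1339 holds -> k = 49 * 3 + 1 = 148.
Iteration 4: 148 < 1339 holds -> k = 148 * 3 + 1 = 445.
Iteration 5: 445 < 1339 holds -> k = 445 * 3 + 1 = 1336.
Iteration 6: 1336 < 1339 holds -> k = 1336 * 3 + 1 = 4009.
Iteration 7: 4009 < 1339 fails; recursion stops.
k values: 5, 16, 49, 148, 445, 1336, 4009; the maximum is 4009.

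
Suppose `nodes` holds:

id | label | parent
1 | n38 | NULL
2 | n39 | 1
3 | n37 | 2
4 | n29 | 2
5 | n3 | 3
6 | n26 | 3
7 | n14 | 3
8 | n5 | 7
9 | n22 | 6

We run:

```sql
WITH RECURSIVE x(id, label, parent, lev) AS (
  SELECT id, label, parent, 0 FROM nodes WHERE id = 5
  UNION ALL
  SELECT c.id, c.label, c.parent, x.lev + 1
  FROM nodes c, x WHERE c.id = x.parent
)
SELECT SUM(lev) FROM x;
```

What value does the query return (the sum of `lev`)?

6

Base: id=5 (n3), parent=3, lev 0.
Iteration 1: join on id=3 -> n37 (id 3, parent=2, lev 1).
Iteration 2: join on id=2 -> n39 (id 2, parent=1, lev 2).
Iteration 3: join on id=1 -> n38 (id 1, parent=NULL, lev 3).
Iteration 4: parent is NULL; no match; recursion stops.
SUM(lev) = 0 + 1 + 2 + 3 = 6.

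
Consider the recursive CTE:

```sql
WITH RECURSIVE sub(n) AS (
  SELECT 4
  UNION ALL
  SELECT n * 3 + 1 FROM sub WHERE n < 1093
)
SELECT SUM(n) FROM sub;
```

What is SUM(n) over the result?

1635

Base: n=4.
Iteration 1: 4 < 1093 holds -> n = 4 * 3 + 1 = 13.
Iteration 2: 13 < 1093 holds -> n = 13 * 3 + 1 = 40.
Iteration 3: 40 < 1093 holds -> n = 40 * 3 + 1 = 121.
Iteration 4: 121 < 1093 holds -> n = 121 * 3 + 1 = 364.
Iteration 5: 364 < 1093 holds -> n = 364 * 3 + 1 = 1093.
Iteration 6: 1093 < 1093 fails; recursion stops.
SUM(n) = 4 + 13 + 40 + 121 + 364 + 1093 = 1635.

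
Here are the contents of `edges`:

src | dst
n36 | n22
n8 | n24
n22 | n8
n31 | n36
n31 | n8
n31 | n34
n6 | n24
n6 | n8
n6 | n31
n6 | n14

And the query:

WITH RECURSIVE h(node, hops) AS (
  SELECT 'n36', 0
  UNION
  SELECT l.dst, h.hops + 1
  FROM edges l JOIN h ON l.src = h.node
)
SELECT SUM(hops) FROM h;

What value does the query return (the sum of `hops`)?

6

Base: (n36, hops=0).
Iteration 1: edges from {n36} -> (n22, hops=1).
Iteration 2: edges from {n22} -> (n8, hops=2).
Iteration 3: edges from {n8} -> (n24, hops=3).
Iteration 4: no outgoing edges from {n24}; recursion stops.
SUM(hops) = 0 + 1 + 2 + 3 = 6.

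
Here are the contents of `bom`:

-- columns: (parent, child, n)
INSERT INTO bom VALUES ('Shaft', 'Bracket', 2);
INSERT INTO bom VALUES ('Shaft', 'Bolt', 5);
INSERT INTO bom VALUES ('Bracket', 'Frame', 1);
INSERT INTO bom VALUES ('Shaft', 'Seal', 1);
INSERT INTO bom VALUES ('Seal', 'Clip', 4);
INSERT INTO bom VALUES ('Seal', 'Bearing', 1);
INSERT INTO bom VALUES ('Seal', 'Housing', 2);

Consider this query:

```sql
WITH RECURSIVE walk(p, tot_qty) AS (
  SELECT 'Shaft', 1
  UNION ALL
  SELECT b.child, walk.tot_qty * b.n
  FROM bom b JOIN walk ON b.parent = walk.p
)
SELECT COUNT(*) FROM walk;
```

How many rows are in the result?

8

Base: (Shaft, tot_qty=1).
Iteration 1: components of {Shaft} -> Bolt = 1*5 = 5, Bracket = 1*2 = 2, Seal = 1*1 = 1.
Iteration 2: components of {Bolt,Bracket,Seal} -> Bearing = 1*1 = 1, Clip = 1*4 = 4, Frame = 2*1 = 2, Housing = 1*2 = 2.
Iteration 3: no further components; recursion stops.
Total rows emitted: 8.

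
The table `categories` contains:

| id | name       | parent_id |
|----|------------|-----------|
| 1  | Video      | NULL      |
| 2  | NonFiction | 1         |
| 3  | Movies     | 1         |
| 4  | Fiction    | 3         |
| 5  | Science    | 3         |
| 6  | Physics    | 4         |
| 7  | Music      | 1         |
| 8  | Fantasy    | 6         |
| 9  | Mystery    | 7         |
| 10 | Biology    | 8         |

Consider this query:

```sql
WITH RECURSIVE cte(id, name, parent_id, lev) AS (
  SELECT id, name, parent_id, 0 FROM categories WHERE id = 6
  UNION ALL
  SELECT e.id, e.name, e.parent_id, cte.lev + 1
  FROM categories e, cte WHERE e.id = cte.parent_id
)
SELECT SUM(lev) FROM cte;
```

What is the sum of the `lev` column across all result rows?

Base: id=6 (Physics), parent_id=4, lev 0.
Iteration 1: join on id=4 -> Fiction (id 4, parent_id=3, lev 1).
Iteration 2: join on id=3 -> Movies (id 3, parent_id=1, lev 2).
Iteration 3: join on id=1 -> Video (id 1, parent_id=NULL, lev 3).
Iteration 4: parent_id is NULL; no match; recursion stops.
SUM(lev) = 0 + 1 + 2 + 3 = 6.

6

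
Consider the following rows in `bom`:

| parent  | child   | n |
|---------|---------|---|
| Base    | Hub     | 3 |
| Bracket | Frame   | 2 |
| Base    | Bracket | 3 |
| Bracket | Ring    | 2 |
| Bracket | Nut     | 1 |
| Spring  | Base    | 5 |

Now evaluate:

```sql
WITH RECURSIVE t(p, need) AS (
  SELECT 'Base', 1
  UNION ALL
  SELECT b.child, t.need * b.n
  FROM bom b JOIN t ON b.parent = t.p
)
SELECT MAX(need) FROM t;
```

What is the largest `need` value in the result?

Base: (Base, need=1).
Iteration 1: components of {Base} -> Bracket = 1*3 = 3, Hub = 1*3 = 3.
Iteration 2: components of {Bracket,Hub} -> Frame = 3*2 = 6, Nut = 3*1 = 3, Ring = 3*2 = 6.
Iteration 3: no further components; recursion stops.
need values: 1, 3, 3, 6, 6, 3; the maximum is 6.

6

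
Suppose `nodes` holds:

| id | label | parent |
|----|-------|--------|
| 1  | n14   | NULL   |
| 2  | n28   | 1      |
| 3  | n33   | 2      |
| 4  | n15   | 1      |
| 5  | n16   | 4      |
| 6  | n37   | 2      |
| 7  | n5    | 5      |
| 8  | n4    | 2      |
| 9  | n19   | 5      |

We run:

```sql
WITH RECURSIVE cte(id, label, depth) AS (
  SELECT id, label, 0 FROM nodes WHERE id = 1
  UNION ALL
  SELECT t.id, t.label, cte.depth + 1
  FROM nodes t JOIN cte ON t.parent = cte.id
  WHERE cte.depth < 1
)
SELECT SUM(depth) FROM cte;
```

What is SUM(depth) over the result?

Base: id=1 (n14) at depth 0.
Iteration 1: rows with parent in {1} -> n28 (id 2, depth 1), n15 (id 4, depth 1).
Iteration 2: depth < 1 fails for all current rows; recursion stops.
SUM(depth) = 0 + 1 + 1 = 2.

2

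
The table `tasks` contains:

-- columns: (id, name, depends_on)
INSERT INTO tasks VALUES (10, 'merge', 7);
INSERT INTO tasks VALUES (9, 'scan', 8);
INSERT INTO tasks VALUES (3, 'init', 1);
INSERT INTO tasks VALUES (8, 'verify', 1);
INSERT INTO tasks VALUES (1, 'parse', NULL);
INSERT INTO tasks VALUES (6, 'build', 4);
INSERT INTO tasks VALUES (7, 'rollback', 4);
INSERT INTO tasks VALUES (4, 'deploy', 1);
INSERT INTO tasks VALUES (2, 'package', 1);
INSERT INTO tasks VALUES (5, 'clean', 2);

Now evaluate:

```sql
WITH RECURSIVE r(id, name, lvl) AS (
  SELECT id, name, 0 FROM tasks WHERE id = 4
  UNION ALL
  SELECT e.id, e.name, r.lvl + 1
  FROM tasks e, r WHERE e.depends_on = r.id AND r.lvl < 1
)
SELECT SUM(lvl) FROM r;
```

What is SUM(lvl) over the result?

2

Base: id=4 (deploy) at lvl 0.
Iteration 1: rows with depends_on in {4} -> build (id 6, lvl 1), rollback (id 7, lvl 1).
Iteration 2: lvl < 1 fails for all current rows; recursion stops.
SUM(lvl) = 0 + 1 + 1 = 2.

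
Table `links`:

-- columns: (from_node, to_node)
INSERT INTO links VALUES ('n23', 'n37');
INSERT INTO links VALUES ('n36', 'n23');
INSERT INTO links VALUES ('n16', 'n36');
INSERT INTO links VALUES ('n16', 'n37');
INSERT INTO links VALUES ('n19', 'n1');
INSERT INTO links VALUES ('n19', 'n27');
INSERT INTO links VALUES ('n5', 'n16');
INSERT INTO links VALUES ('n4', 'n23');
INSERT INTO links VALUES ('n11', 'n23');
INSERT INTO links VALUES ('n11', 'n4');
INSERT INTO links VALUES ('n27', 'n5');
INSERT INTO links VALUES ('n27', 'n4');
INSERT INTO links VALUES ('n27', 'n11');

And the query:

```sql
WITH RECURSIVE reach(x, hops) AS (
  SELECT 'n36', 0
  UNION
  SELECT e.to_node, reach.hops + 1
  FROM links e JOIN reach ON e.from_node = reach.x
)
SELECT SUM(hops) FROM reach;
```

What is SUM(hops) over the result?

3

Base: (n36, hops=0).
Iteration 1: edges from {n36} -> (n23, hops=1).
Iteration 2: edges from {n23} -> (n37, hops=2).
Iteration 3: no outgoing edges from {n37}; recursion stops.
SUM(hops) = 0 + 1 + 2 = 3.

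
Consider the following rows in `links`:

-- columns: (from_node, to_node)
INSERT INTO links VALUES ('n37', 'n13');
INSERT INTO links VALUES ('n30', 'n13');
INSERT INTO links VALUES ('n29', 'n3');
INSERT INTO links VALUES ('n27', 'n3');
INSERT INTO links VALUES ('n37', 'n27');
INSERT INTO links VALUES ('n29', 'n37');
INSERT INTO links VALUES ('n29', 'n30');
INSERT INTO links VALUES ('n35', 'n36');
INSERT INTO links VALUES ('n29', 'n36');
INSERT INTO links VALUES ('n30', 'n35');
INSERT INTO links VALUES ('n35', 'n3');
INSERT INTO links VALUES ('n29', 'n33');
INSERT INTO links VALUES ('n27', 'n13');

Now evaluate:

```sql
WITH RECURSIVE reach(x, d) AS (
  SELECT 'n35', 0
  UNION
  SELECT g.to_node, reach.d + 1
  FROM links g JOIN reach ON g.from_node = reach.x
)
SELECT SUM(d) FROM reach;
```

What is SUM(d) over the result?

Base: (n35, d=0).
Iteration 1: edges from {n35} -> (n3, d=1), (n36, d=1).
Iteration 2: no outgoing edges from {n3,n36}; recursion stops.
SUM(d) = 0 + 1 + 1 = 2.

2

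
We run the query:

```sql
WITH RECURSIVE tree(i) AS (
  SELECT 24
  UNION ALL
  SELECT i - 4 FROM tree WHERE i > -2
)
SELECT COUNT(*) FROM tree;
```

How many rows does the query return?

Base: i=24.
Iteration 1: 24 > -2 holds -> i = 24 - 4 = 20.
Iteration 2: 20 > -2 holds -> i = 20 - 4 = 16.
Iteration 3: 16 > -2 holds -> i = 16 - 4 = 12.
Iteration 4: 12 > -2 holds -> i = 12 - 4 = 8.
Iteration 5: 8 > -2 holds -> i = 8 - 4 = 4.
Iteration 6: 4 > -2 holds -> i = 4 - 4 = 0.
Iteration 7: 0 > -2 holds -> i = 0 - 4 = -4.
Iteration 8: -4 > -2 fails; recursion stops.
Total rows emitted: 8.

8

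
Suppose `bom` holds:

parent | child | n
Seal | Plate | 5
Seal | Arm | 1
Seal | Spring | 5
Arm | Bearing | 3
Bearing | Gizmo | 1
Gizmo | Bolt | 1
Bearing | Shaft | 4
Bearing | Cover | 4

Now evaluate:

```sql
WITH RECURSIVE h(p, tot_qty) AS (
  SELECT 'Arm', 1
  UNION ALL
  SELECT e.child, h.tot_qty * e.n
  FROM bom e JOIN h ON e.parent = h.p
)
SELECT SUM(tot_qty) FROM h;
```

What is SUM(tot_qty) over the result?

34

Base: (Arm, tot_qty=1).
Iteration 1: components of {Arm} -> Bearing = 1*3 = 3.
Iteration 2: components of {Bearing} -> Cover = 3*4 = 12, Gizmo = 3*1 = 3, Shaft = 3*4 = 12.
Iteration 3: components of {Cover,Gizmo,Shaft} -> Bolt = 3*1 = 3.
Iteration 4: no further components; recursion stops.
SUM(tot_qty) = 1 + 3 + 3 + 12 + 12 + 3 = 34.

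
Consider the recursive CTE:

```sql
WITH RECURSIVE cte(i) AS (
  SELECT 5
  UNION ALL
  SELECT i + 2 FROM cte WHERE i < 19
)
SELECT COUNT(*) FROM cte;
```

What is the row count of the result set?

Base: i=5.
Iteration 1: 5 < 19 holds -> i = 5 + 2 = 7.
Iteration 2: 7 < 19 holds -> i = 7 + 2 = 9.
Iteration 3: 9 < 19 holds -> i = 9 + 2 = 11.
Iteration 4: 11 < 19 holds -> i = 11 + 2 = 13.
Iteration 5: 13 < 19 holds -> i = 13 + 2 = 15.
Iteration 6: 15 < 19 holds -> i = 15 + 2 = 17.
Iteration 7: 17 < 19 holds -> i = 17 + 2 = 19.
Iteration 8: 19 < 19 fails; recursion stops.
Total rows emitted: 8.

8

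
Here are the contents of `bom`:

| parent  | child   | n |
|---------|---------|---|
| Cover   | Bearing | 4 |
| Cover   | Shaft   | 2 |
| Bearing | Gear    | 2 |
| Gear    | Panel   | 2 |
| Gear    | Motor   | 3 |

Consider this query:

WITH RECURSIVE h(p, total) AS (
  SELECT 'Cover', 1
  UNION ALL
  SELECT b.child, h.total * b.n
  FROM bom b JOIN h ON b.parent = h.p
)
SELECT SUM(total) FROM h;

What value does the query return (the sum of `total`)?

55

Base: (Cover, total=1).
Iteration 1: components of {Cover} -> Bearing = 1*4 = 4, Shaft = 1*2 = 2.
Iteration 2: components of {Bearing,Shaft} -> Gear = 4*2 = 8.
Iteration 3: components of {Gear} -> Motor = 8*3 = 24, Panel = 8*2 = 16.
Iteration 4: no further components; recursion stops.
SUM(total) = 1 + 4 + 2 + 8 + 16 + 24 = 55.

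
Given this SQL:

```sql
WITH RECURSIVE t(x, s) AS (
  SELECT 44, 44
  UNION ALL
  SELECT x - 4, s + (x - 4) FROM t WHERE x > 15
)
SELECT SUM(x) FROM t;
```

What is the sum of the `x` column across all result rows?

Base: x=44, s=44.
Iteration 1: 44 > 15 holds -> x = 44 - 4 = 40, s = 44 + 40 = 84.
Iteration 2: 40 > 15 holds -> x = 40 - 4 = 36, s = 84 + 36 = 120.
Iteration 3: 36 > 15 holds -> x = 36 - 4 = 32, s = 120 + 32 = 152.
Iteration 4: 32 > 15 holds -> x = 32 - 4 = 28, s = 152 + 28 = 180.
Iteration 5: 28 > 15 holds -> x = 28 - 4 = 24, s = 180 + 24 = 204.
Iteration 6: 24 > 15 holds -> x = 24 - 4 = 20, s = 204 + 20 = 224.
Iteration 7: 20 > 15 holds -> x = 20 - 4 = 16, s = 224 + 16 = 240.
Iteration 8: 16 > 15 holds -> x = 16 - 4 = 12, s = 240 + 12 = 252.
Iteration 9: 12 > 15 fails; recursion stops.
SUM(x) = 44 + 40 + 36 + 32 + 28 + 24 + 20 + 16 + 12 = 252.

252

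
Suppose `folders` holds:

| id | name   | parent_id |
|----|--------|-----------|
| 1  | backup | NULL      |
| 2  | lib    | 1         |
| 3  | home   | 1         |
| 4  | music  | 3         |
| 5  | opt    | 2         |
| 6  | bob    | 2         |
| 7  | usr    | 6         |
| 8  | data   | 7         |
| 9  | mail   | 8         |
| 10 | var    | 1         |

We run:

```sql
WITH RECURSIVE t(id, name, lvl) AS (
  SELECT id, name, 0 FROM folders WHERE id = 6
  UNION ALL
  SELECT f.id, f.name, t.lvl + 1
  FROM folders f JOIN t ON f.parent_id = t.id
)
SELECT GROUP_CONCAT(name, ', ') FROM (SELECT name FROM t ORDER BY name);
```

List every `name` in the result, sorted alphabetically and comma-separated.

Base: id=6 (bob) at lvl 0.
Iteration 1: rows with parent_id in {6} -> usr (id 7, lvl 1).
Iteration 2: rows with parent_id in {7} -> data (id 8, lvl 2).
Iteration 3: rows with parent_id in {8} -> mail (id 9, lvl 3).
Iteration 4: no rows with parent_id in {9}; recursion stops.

bob, data, mail, usr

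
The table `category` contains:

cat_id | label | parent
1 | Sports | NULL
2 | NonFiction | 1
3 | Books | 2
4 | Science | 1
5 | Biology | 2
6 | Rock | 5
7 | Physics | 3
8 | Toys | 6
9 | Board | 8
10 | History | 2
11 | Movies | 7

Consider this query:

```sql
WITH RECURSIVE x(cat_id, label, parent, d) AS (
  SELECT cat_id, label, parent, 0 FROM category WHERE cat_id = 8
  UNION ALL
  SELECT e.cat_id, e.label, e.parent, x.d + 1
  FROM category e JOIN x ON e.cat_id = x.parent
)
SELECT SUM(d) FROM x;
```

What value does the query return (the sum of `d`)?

Base: cat_id=8 (Toys), parent=6, d 0.
Iteration 1: join on cat_id=6 -> Rock (id 6, parent=5, d 1).
Iteration 2: join on cat_id=5 -> Biology (id 5, parent=2, d 2).
Iteration 3: join on cat_id=2 -> NonFiction (id 2, parent=1, d 3).
Iteration 4: join on cat_id=1 -> Sports (id 1, parent=NULL, d 4).
Iteration 5: parent is NULL; no match; recursion stops.
SUM(d) = 0 + 1 + 2 + 3 + 4 = 10.

10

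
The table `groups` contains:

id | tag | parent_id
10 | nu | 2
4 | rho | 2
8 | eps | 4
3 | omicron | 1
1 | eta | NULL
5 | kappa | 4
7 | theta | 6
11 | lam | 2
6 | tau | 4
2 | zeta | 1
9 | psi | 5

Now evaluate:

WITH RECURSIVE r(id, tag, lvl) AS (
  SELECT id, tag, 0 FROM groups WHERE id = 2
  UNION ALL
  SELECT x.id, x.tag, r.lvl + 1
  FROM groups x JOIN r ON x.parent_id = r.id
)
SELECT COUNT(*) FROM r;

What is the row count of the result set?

Base: id=2 (zeta) at lvl 0.
Iteration 1: rows with parent_id in {2} -> rho (id 4, lvl 1), nu (id 10, lvl 1), lam (id 11, lvl 1).
Iteration 2: rows with parent_id in {4,10,11} -> kappa (id 5, lvl 2), tau (id 6, lvl 2), eps (id 8, lvl 2).
Iteration 3: rows with parent_id in {5,6,8} -> theta (id 7, lvl 3), psi (id 9, lvl 3).
Iteration 4: no rows with parent_id in {7,9}; recursion stops.
Total rows emitted: 9.

9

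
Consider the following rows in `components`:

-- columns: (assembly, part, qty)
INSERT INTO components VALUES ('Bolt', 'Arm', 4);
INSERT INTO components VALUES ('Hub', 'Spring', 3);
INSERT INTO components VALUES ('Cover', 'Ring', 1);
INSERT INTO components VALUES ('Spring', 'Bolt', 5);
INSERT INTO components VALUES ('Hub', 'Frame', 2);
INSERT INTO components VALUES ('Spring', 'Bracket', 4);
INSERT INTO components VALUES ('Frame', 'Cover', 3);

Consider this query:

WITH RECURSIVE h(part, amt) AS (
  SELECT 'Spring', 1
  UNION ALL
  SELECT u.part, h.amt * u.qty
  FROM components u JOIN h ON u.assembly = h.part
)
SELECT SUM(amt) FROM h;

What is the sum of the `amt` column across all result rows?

Base: (Spring, amt=1).
Iteration 1: components of {Spring} -> Bolt = 1*5 = 5, Bracket = 1*4 = 4.
Iteration 2: components of {Bolt,Bracket} -> Arm = 5*4 = 20.
Iteration 3: no further components; recursion stops.
SUM(amt) = 1 + 4 + 5 + 20 = 30.

30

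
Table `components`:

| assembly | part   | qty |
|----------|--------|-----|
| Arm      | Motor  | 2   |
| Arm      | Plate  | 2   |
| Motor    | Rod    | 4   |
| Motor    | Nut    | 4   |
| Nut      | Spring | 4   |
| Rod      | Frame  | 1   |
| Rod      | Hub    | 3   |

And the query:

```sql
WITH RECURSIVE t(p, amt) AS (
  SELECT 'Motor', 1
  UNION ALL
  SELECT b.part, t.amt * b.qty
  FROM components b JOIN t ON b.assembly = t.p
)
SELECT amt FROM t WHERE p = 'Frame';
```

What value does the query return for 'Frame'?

4

Base: (Motor, amt=1).
Iteration 1: components of {Motor} -> Nut = 1*4 = 4, Rod = 1*4 = 4.
Iteration 2: components of {Nut,Rod} -> Frame = 4*1 = 4, Hub = 4*3 = 12, Spring = 4*4 = 16.
Iteration 3: no further components; recursion stops.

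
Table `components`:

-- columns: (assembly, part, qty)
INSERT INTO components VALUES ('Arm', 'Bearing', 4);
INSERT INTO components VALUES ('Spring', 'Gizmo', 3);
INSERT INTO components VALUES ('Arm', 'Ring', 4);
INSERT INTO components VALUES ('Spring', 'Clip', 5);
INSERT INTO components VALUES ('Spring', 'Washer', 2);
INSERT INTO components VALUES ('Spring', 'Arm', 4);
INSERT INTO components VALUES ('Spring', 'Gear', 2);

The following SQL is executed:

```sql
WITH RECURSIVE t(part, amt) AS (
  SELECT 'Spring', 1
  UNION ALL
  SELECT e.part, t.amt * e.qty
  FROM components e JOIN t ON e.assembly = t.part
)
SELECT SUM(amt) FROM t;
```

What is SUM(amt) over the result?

Base: (Spring, amt=1).
Iteration 1: components of {Spring} -> Arm = 1*4 = 4, Clip = 1*5 = 5, Gear = 1*2 = 2, Gizmo = 1*3 = 3, Washer = 1*2 = 2.
Iteration 2: components of {Arm,Clip,Gear,Gizmo,Washer} -> Bearing = 4*4 = 16, Ring = 4*4 = 16.
Iteration 3: no further components; recursion stops.
SUM(amt) = 1 + 4 + 3 + 2 + 2 + 5 + 16 + 16 = 49.

49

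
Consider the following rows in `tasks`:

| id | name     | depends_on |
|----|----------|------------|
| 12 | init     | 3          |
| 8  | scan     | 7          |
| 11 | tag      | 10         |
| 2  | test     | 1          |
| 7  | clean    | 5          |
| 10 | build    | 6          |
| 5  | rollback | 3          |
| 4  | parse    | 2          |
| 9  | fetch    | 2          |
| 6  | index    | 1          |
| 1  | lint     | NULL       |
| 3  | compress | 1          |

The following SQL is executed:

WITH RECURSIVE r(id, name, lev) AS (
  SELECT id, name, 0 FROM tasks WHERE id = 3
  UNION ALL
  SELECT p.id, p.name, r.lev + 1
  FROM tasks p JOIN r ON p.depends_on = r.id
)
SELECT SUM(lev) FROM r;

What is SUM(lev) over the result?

Base: id=3 (compress) at lev 0.
Iteration 1: rows with depends_on in {3} -> rollback (id 5, lev 1), init (id 12, lev 1).
Iteration 2: rows with depends_on in {5,12} -> clean (id 7, lev 2).
Iteration 3: rows with depends_on in {7} -> scan (id 8, lev 3).
Iteration 4: no rows with depends_on in {8}; recursion stops.
SUM(lev) = 0 + 1 + 1 + 2 + 3 = 7.

7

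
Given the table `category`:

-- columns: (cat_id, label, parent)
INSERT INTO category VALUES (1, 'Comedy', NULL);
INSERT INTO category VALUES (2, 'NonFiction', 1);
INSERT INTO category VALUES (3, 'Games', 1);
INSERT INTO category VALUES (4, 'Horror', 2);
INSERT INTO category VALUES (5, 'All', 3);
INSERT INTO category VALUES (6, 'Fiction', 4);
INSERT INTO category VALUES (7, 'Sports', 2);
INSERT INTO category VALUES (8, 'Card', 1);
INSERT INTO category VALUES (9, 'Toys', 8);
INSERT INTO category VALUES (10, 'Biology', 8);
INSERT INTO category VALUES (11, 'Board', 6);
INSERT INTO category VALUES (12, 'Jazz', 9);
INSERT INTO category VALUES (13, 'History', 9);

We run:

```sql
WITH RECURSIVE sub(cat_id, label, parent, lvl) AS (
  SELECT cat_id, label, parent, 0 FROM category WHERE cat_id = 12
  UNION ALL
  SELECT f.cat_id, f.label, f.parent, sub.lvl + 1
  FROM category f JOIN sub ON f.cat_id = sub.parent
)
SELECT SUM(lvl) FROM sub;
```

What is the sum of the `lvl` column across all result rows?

6

Base: cat_id=12 (Jazz), parent=9, lvl 0.
Iteration 1: join on cat_id=9 -> Toys (id 9, parent=8, lvl 1).
Iteration 2: join on cat_id=8 -> Card (id 8, parent=1, lvl 2).
Iteration 3: join on cat_id=1 -> Comedy (id 1, parent=NULL, lvl 3).
Iteration 4: parent is NULL; no match; recursion stops.
SUM(lvl) = 0 + 1 + 2 + 3 = 6.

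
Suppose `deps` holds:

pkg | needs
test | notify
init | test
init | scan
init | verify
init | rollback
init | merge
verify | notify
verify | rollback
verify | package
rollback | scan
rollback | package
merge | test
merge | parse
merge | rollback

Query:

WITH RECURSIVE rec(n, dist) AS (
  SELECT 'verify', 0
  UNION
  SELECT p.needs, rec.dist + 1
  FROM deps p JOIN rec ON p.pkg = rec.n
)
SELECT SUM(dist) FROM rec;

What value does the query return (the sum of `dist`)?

Base: (verify, dist=0).
Iteration 1: edges from {verify} -> (notify, dist=1), (package, dist=1), (rollback, dist=1).
Iteration 2: edges from {notify,package,rollback} -> (package, dist=2), (scan, dist=2).
Iteration 3: no outgoing edges from {package,scan}; recursion stops.
SUM(dist) = 0 + 1 + 1 + 1 + 2 + 2 = 7.

7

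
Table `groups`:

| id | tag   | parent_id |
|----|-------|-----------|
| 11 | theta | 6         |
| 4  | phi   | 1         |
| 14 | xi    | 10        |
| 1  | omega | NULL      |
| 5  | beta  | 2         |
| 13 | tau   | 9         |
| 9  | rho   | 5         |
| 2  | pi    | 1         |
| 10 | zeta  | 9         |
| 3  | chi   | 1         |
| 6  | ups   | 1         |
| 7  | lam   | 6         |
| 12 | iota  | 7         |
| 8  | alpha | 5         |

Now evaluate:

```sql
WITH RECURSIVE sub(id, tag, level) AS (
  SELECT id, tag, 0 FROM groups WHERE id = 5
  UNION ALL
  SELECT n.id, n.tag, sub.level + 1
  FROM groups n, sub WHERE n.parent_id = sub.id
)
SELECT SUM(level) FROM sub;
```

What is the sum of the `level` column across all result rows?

Base: id=5 (beta) at level 0.
Iteration 1: rows with parent_id in {5} -> alpha (id 8, level 1), rho (id 9, level 1).
Iteration 2: rows with parent_id in {8,9} -> zeta (id 10, level 2), tau (id 13, level 2).
Iteration 3: rows with parent_id in {10,13} -> xi (id 14, level 3).
Iteration 4: no rows with parent_id in {14}; recursion stops.
SUM(level) = 0 + 1 + 1 + 2 + 2 + 3 = 9.

9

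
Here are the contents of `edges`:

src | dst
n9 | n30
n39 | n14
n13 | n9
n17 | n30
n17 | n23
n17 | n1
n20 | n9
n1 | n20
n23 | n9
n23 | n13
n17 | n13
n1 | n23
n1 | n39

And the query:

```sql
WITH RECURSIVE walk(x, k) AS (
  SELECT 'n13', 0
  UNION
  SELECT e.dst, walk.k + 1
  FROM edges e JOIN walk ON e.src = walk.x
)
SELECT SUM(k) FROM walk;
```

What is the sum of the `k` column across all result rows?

3

Base: (n13, k=0).
Iteration 1: edges from {n13} -> (n9, k=1).
Iteration 2: edges from {n9} -> (n30, k=2).
Iteration 3: no outgoing edges from {n30}; recursion stops.
SUM(k) = 0 + 1 + 2 = 3.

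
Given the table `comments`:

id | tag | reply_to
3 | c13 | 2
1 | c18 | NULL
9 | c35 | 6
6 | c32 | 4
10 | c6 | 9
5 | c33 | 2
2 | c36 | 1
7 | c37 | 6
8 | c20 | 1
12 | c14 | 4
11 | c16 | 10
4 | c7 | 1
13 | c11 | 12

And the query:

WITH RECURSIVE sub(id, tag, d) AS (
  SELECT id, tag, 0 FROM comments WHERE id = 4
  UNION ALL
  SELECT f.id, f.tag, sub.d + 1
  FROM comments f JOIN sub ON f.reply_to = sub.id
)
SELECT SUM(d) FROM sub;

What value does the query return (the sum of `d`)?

15

Base: id=4 (c7) at d 0.
Iteration 1: rows with reply_to in {4} -> c32 (id 6, d 1), c14 (id 12, d 1).
Iteration 2: rows with reply_to in {6,12} -> c37 (id 7, d 2), c35 (id 9, d 2), c11 (id 13, d 2).
Iteration 3: rows with reply_to in {7,9,13} -> c6 (id 10, d 3).
Iteration 4: rows with reply_to in {10} -> c16 (id 11, d 4).
Iteration 5: no rows with reply_to in {11}; recursion stops.
SUM(d) = 0 + 1 + 1 + 2 + 2 + 2 + 3 + 4 = 15.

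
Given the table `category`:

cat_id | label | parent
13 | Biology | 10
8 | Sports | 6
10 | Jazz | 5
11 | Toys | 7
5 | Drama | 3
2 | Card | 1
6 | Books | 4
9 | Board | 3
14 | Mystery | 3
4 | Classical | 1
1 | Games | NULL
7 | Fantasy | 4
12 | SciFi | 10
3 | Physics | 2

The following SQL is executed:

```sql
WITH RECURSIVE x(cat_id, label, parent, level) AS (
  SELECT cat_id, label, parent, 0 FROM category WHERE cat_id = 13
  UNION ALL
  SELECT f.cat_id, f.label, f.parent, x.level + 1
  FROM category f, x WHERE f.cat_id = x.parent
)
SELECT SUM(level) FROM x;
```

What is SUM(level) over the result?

15

Base: cat_id=13 (Biology), parent=10, level 0.
Iteration 1: join on cat_id=10 -> Jazz (id 10, parent=5, level 1).
Iteration 2: join on cat_id=5 -> Drama (id 5, parent=3, level 2).
Iteration 3: join on cat_id=3 -> Physics (id 3, parent=2, level 3).
Iteration 4: join on cat_id=2 -> Card (id 2, parent=1, level 4).
Iteration 5: join on cat_id=1 -> Games (id 1, parent=NULL, level 5).
Iteration 6: parent is NULL; no match; recursion stops.
SUM(level) = 0 + 1 + 2 + 3 + 4 + 5 = 15.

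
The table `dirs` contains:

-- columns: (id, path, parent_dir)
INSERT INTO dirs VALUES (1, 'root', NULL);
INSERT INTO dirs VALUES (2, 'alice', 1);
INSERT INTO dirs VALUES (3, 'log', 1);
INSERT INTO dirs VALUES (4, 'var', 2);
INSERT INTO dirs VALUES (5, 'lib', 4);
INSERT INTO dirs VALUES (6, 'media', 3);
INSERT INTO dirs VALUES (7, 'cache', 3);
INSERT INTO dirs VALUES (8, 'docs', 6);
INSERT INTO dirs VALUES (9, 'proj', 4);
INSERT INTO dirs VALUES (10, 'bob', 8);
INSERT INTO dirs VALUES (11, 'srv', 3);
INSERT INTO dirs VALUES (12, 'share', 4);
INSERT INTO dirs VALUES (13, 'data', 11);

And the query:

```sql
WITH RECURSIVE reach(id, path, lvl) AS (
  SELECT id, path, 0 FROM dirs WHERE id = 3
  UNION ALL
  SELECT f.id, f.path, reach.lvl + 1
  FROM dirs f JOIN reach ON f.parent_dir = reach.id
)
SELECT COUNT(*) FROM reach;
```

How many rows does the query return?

Base: id=3 (log) at lvl 0.
Iteration 1: rows with parent_dir in {3} -> media (id 6, lvl 1), cache (id 7, lvl 1), srv (id 11, lvl 1).
Iteration 2: rows with parent_dir in {6,7,11} -> docs (id 8, lvl 2), data (id 13, lvl 2).
Iteration 3: rows with parent_dir in {8,13} -> bob (id 10, lvl 3).
Iteration 4: no rows with parent_dir in {10}; recursion stops.
Total rows emitted: 7.

7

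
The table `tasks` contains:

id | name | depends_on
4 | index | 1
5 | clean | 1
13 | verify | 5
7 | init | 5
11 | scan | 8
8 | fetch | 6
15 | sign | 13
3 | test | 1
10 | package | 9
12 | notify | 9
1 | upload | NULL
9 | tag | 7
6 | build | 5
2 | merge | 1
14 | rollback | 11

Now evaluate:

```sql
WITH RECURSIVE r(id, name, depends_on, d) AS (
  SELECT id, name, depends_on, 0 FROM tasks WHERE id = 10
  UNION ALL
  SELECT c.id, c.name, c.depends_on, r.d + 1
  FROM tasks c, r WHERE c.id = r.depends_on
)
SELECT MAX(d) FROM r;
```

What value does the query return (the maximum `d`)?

Base: id=10 (package), depends_on=9, d 0.
Iteration 1: join on id=9 -> tag (id 9, depends_on=7, d 1).
Iteration 2: join on id=7 -> init (id 7, depends_on=5, d 2).
Iteration 3: join on id=5 -> clean (id 5, depends_on=1, d 3).
Iteration 4: join on id=1 -> upload (id 1, depends_on=NULL, d 4).
Iteration 5: depends_on is NULL; no match; recursion stops.
d values: 0, 1, 2, 3, 4; the maximum is 4.

4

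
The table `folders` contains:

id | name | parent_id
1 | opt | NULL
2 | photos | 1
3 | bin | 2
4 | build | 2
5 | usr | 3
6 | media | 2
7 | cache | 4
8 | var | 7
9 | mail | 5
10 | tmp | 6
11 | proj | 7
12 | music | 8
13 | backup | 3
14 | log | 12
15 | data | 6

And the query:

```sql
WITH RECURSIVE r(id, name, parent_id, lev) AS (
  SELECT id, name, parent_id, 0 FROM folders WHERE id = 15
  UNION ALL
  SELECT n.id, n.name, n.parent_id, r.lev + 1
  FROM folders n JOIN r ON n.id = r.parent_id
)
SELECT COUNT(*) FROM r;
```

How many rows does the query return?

Base: id=15 (data), parent_id=6, lev 0.
Iteration 1: join on id=6 -> media (id 6, parent_id=2, lev 1).
Iteration 2: join on id=2 -> photos (id 2, parent_id=1, lev 2).
Iteration 3: join on id=1 -> opt (id 1, parent_id=NULL, lev 3).
Iteration 4: parent_id is NULL; no match; recursion stops.
Total rows emitted: 4.

4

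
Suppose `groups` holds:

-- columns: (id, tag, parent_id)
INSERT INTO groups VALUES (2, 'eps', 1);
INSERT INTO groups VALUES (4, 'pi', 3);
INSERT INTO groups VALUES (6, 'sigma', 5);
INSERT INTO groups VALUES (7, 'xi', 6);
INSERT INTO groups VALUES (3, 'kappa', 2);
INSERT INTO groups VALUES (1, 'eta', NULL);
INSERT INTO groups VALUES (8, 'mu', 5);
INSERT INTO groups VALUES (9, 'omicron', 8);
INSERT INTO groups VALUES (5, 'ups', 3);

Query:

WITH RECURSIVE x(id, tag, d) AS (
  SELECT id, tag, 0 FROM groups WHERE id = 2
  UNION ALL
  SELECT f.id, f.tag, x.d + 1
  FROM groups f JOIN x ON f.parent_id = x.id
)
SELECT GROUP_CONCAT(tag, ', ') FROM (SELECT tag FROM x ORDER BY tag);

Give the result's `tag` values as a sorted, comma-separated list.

Base: id=2 (eps) at d 0.
Iteration 1: rows with parent_id in {2} -> kappa (id 3, d 1).
Iteration 2: rows with parent_id in {3} -> pi (id 4, d 2), ups (id 5, d 2).
Iteration 3: rows with parent_id in {4,5} -> sigma (id 6, d 3), mu (id 8, d 3).
Iteration 4: rows with parent_id in {6,8} -> xi (id 7, d 4), omicron (id 9, d 4).
Iteration 5: no rows with parent_id in {7,9}; recursion stops.

eps, kappa, mu, omicron, pi, sigma, ups, xi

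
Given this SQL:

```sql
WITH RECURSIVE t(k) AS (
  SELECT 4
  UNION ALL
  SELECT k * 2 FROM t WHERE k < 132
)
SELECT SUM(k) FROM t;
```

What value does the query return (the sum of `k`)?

508

Base: k=4.
Iteration 1: 4 < 132 holds -> k = 4 * 2 = 8.
Iteration 2: 8 < 132 holds -> k = 8 * 2 = 16.
Iteration 3: 16 < 132 holds -> k = 16 * 2 = 32.
Iteration 4: 32 < 132 holds -> k = 32 * 2 = 64.
Iteration 5: 64 < 132 holds -> k = 64 * 2 = 128.
Iteration 6: 128 < 132 holds -> k = 128 * 2 = 256.
Iteration 7: 256 < 132 fails; recursion stops.
SUM(k) = 4 + 8 + 16 + 32 + 64 + 128 + 256 = 508.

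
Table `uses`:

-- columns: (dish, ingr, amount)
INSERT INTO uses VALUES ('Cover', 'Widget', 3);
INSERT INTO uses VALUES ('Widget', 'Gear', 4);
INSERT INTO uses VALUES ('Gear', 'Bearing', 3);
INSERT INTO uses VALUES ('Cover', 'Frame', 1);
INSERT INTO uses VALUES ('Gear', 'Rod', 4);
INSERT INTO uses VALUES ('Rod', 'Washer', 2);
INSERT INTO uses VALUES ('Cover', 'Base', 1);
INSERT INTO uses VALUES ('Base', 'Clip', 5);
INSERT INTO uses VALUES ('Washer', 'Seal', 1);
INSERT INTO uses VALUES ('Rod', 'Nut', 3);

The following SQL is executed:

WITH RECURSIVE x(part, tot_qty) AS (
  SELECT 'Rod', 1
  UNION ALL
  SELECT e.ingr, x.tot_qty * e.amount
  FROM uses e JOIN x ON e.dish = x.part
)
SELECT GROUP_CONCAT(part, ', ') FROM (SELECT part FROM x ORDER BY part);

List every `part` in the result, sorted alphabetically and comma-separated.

Nut, Rod, Seal, Washer

Base: (Rod, tot_qty=1).
Iteration 1: components of {Rod} -> Nut = 1*3 = 3, Washer = 1*2 = 2.
Iteration 2: components of {Nut,Washer} -> Seal = 2*1 = 2.
Iteration 3: no further components; recursion stops.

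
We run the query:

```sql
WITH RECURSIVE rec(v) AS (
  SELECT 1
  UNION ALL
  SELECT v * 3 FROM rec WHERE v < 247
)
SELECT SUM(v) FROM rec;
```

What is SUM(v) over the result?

1093

Base: v=1.
Iteration 1: 1 < 247 holds -> v = 1 * 3 = 3.
Iteration 2: 3 < 247 holds -> v = 3 * 3 = 9.
Iteration 3: 9 < 247 holds -> v = 9 * 3 = 27.
Iteration 4: 27 < 247 holds -> v = 27 * 3 = 81.
Iteration 5: 81 < 247 holds -> v = 81 * 3 = 243.
Iteration 6: 243 < 247 holds -> v = 243 * 3 = 729.
Iteration 7: 729 < 247 fails; recursion stops.
SUM(v) = 1 + 3 + 9 + 27 + 81 + 243 + 729 = 1093.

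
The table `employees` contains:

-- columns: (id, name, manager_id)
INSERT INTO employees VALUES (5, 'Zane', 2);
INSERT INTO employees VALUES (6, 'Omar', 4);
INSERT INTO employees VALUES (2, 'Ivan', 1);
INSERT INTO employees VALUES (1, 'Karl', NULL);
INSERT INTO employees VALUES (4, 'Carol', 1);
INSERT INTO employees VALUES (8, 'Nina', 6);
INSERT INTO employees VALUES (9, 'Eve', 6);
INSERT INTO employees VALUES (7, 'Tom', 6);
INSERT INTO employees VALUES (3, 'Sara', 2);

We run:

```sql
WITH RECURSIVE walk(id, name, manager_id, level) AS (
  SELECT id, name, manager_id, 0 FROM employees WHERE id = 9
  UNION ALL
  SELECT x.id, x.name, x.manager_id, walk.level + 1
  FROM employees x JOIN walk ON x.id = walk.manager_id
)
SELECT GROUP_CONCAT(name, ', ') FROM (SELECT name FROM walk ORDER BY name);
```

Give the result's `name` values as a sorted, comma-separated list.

Base: id=9 (Eve), manager_id=6, level 0.
Iteration 1: join on id=6 -> Omar (id 6, manager_id=4, level 1).
Iteration 2: join on id=4 -> Carol (id 4, manager_id=1, level 2).
Iteration 3: join on id=1 -> Karl (id 1, manager_id=NULL, level 3).
Iteration 4: manager_id is NULL; no match; recursion stops.

Carol, Eve, Karl, Omar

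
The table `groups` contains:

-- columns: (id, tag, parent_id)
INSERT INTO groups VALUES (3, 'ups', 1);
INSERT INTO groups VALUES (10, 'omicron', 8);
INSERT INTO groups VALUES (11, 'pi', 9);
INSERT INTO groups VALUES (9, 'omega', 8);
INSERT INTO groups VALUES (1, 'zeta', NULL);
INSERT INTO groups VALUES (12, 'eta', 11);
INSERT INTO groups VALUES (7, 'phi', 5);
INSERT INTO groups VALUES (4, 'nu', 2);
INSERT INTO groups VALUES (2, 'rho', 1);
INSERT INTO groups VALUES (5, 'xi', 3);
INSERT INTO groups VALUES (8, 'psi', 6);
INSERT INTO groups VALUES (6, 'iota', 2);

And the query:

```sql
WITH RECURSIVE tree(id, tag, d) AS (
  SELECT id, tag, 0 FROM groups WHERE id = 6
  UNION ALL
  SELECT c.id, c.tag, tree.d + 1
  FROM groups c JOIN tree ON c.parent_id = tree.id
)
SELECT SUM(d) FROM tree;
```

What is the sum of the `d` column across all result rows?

Base: id=6 (iota) at d 0.
Iteration 1: rows with parent_id in {6} -> psi (id 8, d 1).
Iteration 2: rows with parent_id in {8} -> omega (id 9, d 2), omicron (id 10, d 2).
Iteration 3: rows with parent_id in {9,10} -> pi (id 11, d 3).
Iteration 4: rows with parent_id in {11} -> eta (id 12, d 4).
Iteration 5: no rows with parent_id in {12}; recursion stops.
SUM(d) = 0 + 1 + 2 + 2 + 3 + 4 = 12.

12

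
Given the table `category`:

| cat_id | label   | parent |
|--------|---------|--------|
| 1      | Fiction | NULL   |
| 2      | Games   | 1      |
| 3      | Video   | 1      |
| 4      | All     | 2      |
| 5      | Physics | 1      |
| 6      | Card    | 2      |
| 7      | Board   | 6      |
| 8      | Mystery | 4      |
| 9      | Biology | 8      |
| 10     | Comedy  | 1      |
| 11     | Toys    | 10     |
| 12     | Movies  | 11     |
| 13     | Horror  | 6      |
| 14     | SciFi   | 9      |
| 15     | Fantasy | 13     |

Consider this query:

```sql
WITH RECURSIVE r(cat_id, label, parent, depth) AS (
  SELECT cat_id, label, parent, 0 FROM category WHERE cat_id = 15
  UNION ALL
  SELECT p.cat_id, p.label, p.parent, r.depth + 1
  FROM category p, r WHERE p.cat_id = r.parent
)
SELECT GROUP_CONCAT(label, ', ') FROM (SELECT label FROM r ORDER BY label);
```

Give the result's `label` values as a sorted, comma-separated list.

Card, Fantasy, Fiction, Games, Horror

Base: cat_id=15 (Fantasy), parent=13, depth 0.
Iteration 1: join on cat_id=13 -> Horror (id 13, parent=6, depth 1).
Iteration 2: join on cat_id=6 -> Card (id 6, parent=2, depth 2).
Iteration 3: join on cat_id=2 -> Games (id 2, parent=1, depth 3).
Iteration 4: join on cat_id=1 -> Fiction (id 1, parent=NULL, depth 4).
Iteration 5: parent is NULL; no match; recursion stops.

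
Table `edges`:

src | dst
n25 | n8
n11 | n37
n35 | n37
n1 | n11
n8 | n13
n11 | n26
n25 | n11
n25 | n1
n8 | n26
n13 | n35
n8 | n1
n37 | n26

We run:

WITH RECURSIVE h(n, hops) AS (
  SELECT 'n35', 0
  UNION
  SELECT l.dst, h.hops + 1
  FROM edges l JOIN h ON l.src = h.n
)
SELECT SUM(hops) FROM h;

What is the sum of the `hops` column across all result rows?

Base: (n35, hops=0).
Iteration 1: edges from {n35} -> (n37, hops=1).
Iteration 2: edges from {n37} -> (n26, hops=2).
Iteration 3: no outgoing edges from {n26}; recursion stops.
SUM(hops) = 0 + 1 + 2 = 3.

3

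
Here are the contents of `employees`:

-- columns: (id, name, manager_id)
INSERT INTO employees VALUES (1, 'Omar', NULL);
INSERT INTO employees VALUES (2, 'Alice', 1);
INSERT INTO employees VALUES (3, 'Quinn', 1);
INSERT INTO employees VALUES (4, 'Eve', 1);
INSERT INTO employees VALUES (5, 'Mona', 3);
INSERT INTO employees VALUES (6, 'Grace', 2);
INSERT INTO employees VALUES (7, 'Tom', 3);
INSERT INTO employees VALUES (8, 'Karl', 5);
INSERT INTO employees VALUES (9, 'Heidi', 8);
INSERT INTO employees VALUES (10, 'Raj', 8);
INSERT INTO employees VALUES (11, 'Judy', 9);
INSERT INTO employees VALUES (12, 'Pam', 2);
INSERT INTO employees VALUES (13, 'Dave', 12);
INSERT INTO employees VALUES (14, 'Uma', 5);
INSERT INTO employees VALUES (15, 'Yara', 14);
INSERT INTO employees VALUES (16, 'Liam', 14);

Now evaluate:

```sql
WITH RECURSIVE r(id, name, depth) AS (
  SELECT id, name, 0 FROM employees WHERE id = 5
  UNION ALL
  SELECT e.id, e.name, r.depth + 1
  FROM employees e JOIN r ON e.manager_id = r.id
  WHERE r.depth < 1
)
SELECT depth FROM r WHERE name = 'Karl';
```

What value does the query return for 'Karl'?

Base: id=5 (Mona) at depth 0.
Iteration 1: rows with manager_id in {5} -> Karl (id 8, depth 1), Uma (id 14, depth 1).
Iteration 2: depth < 1 fails for all current rows; recursion stops.

1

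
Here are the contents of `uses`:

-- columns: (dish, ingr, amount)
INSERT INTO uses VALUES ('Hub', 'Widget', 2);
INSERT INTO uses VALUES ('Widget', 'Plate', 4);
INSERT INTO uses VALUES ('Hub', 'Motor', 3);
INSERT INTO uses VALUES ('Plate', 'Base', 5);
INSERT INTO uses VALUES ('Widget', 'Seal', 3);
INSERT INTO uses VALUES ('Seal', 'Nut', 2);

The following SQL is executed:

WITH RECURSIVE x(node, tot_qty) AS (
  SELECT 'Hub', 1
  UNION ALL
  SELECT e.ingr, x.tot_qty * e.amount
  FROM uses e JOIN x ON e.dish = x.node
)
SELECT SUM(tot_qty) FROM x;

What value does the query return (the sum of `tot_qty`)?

Base: (Hub, tot_qty=1).
Iteration 1: components of {Hub} -> Motor = 1*3 = 3, Widget = 1*2 = 2.
Iteration 2: components of {Motor,Widget} -> Plate = 2*4 = 8, Seal = 2*3 = 6.
Iteration 3: components of {Plate,Seal} -> Base = 8*5 = 40, Nut = 6*2 = 12.
Iteration 4: no further components; recursion stops.
SUM(tot_qty) = 1 + 2 + 3 + 8 + 6 + 40 + 12 = 72.

72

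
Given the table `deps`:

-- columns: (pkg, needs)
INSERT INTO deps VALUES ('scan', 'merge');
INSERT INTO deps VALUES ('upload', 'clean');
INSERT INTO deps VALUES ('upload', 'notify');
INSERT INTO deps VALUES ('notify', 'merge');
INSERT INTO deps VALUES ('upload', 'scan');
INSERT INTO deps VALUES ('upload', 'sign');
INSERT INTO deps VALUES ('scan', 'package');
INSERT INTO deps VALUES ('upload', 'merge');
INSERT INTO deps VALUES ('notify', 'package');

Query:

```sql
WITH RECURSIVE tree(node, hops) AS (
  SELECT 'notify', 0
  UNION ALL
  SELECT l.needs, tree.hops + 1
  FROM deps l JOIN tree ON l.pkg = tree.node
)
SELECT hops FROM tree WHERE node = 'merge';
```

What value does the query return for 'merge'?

Base: (notify, hops=0).
Iteration 1: edges from {notify} -> (merge, hops=1), (package, hops=1).
Iteration 2: no outgoing edges from {merge,package}; recursion stops.

1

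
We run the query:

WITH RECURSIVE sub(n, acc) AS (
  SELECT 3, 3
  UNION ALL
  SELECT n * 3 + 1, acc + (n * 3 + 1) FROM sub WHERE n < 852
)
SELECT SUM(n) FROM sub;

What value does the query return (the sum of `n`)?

3822

Base: n=3, acc=3.
Iteration 1: 3 < 852 holds -> n = 3 * 3 + 1 = 10, acc = 3 + 10 = 13.
Iteration 2: 10 < 852 holds -> n = 10 * 3 + 1 = 31, acc = 13 + 31 = 44.
Iteration 3: 31 < 852 holds -> n = 31 * 3 + 1 = 94, acc = 44 + 94 = 138.
Iteration 4: 94 < 852 holds -> n = 94 * 3 + 1 = 283, acc = 138 + 283 = 421.
Iteration 5: 283 < 852 holds -> n = 283 * 3 + 1 = 850, acc = 421 + 850 = 1271.
Iteration 6: 850 < 852 holds -> n = 850 * 3 + 1 = 2551, acc = 1271 + 2551 = 3822.
Iteration 7: 2551 < 852 fails; recursion stops.
SUM(n) = 3 + 10 + 31 + 94 + 283 + 850 + 2551 = 3822.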